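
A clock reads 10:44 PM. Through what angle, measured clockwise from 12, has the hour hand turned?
The hour hand moves 30 degrees per hour and 0.5 degrees per minute.
At 10:44: (10) x 30 + 44 x 0.5 = 300 + 22 = 322 degrees

Final answer: 322 degrees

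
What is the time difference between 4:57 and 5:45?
From 4:57 to 5:45:
(5 x 60 + 45) - (4 x 60 + 57) = 345 - 297 = 48 minutes
= 48 minutes

Final answer: 48 minutes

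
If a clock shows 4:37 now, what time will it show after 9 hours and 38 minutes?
Starting time: 4:37
Adding 38 minutes to 37 minutes: 37 + 38 = 75 minutes = 1 hour and 15 minutes
Adding 9 hours: 4 + 9 + 1 (carry) = 14 - 12 = 2
Final time: 2:15

Final answer: 2:15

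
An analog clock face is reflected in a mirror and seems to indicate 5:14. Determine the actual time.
Reflection across the vertical (12-6) axis maps a hand at angle A degrees to (360 - A) degrees, which sends a reading of T minutes past 12:00 to (720 - T) minutes past 12:00.
Mirror reads 5:14 = 314 minutes past 12:00.
Actual time: (720 - 314) mod 720 = 406 minutes = 6:46.

Final answer: 6:46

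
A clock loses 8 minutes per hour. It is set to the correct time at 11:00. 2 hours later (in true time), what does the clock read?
For every 60 true minutes, the faulty clock advances 60 - 8 = 52 minutes.
True elapsed: 2 hours = 120 minutes.
Faulty clock advances: 120 x 52/60 = 104 minutes (drift: 16 minutes behind).
Shown time: 11:00 + 104 minutes = 12:44.

Final answer: 12:44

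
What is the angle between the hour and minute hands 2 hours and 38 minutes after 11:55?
First find the time 2 hours and 38 minutes after 11:55.
Total minutes: 11 x 60 + 55 + 2 x 60 + 38 = 873.
873 mod 720 = 153 minutes = 2:33.
Now compute the angle at 2:33:
Hour hand: 2 x 30 + 33 x 0.5 = 76.5 degrees
Minute hand: 33 x 6 = 198 degrees
Difference: |76.5 - 198| = 121.5 degrees
The angle is 121.5 degrees

Final answer: 121.5 degrees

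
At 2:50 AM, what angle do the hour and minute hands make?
Hour hand position: 2 x 30 + 50 x 0.5 = 85 degrees
Minute hand position: 50 x 6 = 300 degrees
Difference: |85 - 300| = 215 degrees
Since 215 > 180, the smaller angle is 360 - 215 = 145 degrees

Final answer: 145 degrees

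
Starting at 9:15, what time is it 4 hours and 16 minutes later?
Starting time: 9:15
Adding 16 minutes to 15 minutes: 15 + 16 = 31 minutes
Adding 4 hours: 9 + 4 = 13 - 12 = 1
Final time: 1:31

Final answer: 1:31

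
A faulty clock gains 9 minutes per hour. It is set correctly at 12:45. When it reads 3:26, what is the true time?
For every 60 true minutes, the faulty clock advances 69 minutes, so 1 faulty-clock minute corresponds to 60/69 true minutes.
From 12:45 to 3:26 on the faulty dial is 161 minutes.
True elapsed: 161 x 60/69 = 140 minutes = 2 hours and 20 minutes.
True time: 12:45 + 2 hours and 20 minutes = 3:05.

Final answer: 3:05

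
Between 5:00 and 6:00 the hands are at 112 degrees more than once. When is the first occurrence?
At t minutes past 5:00, the hour hand is at 30 x 5 + 0.5t degrees and the minute hand is at 6t degrees.
The smaller angle between them is 112 degrees when |30H - 5.5t| = 112 or |30H - 5.5t| = 248.
With H = 5, solve 30 x 5 - 5.5t = +/- target for each target:
  t = (30 x 5 - 112) / 5.5 = 6.91
  t = (30 x 5 + 112) / 5.5 = 47.64
  t = (30 x 5 - 248) / 5.5 = -17.82 (outside (0, 60))
  t = (30 x 5 + 248) / 5.5 = 72.36 (outside (0, 60))
Valid solutions in (0, 60): {6.91, 47.64} minutes.
The first occurrence is t = 6.91 minutes.
The hands form a 112-degree angle at 6.91 minutes past 5:00.

Final answer: 6.91 minutes past 5:00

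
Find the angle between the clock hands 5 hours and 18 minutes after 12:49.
First find the time 5 hours and 18 minutes after 12:49.
Total minutes: 12 x 60 + 49 + 5 x 60 + 18 = 1087.
1087 mod 720 = 367 minutes = 6:07.
Now compute the angle at 6:07:
Hour hand: 6 x 30 + 7 x 0.5 = 183.5 degrees
Minute hand: 7 x 6 = 42 degrees
Difference: |183.5 - 42| = 141.5 degrees
The angle is 141.5 degrees

Final answer: 141.5 degrees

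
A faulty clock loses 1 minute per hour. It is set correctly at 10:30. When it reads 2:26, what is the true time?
For every 60 true minutes, the faulty clock advances 59 minutes, so 1 faulty-clock minute corresponds to 60/59 true minutes.
From 10:30 to 2:26 on the faulty dial is 236 minutes.
True elapsed: 236 x 60/59 = 240 minutes = 4 hours.
True time: 10:30 + 4 hours = 2:30.

Final answer: 2:30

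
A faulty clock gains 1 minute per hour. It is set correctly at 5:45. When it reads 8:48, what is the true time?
For every 60 true minutes, the faulty clock advances 61 minutes, so 1 faulty-clock minute corresponds to 60/61 true minutes.
From 5:45 to 8:48 on the faulty dial is 183 minutes.
True elapsed: 183 x 60/61 = 180 minutes = 3 hours.
True time: 5:45 + 3 hours = 8:45.

Final answer: 8:45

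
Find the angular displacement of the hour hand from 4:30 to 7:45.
The hour hand moves 0.5 degrees per minute.
Time elapsed: 7:45 - 4:30 = 195 minutes
Angular displacement: 195 x 0.5 = 97.5 degrees

Final answer: 97.5 degrees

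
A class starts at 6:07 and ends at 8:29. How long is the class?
From 6:07 to 8:29:
(8 x 60 + 29) - (6 x 60 + 7) = 509 - 367 = 142 minutes
= 2 hours and 22 minutes

Final answer: 2 hours and 22 minutes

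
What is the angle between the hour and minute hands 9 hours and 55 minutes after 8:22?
First find the time 9 hours and 55 minutes after 8:22.
Total minutes: 8 x 60 + 22 + 9 x 60 + 55 = 1097.
1097 mod 720 = 377 minutes = 6:17.
Now compute the angle at 6:17:
Hour hand: 6 x 30 + 17 x 0.5 = 188.5 degrees
Minute hand: 17 x 6 = 102 degrees
Difference: |188.5 - 102| = 86.5 degrees
The angle is 86.5 degrees

Final answer: 86.5 degrees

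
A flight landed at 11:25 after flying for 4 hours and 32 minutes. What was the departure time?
Starting time: 11:25 = 685 total minutes past 12:00
Subtracting: 4 hours and 32 minutes = 272 minutes
685 - 272 = 413 minutes
= 6 hours and 53 minutes past 12:00 = 6:53

Final answer: 6:53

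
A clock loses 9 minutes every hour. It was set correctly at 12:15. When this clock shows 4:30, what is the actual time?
For every 60 true minutes, the faulty clock advances 51 minutes, so 1 faulty-clock minute corresponds to 60/51 true minutes.
From 12:15 to 4:30 on the faulty dial is 255 minutes.
True elapsed: 255 x 60/51 = 300 minutes = 5 hours.
True time: 12:15 + 5 hours = 5:15.

Final answer: 5:15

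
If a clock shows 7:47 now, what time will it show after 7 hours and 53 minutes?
Starting time: 7:47
Adding 53 minutes to 47 minutes: 47 + 53 = 100 minutes = 1 hour and 40 minutes
Adding 7 hours: 7 + 7 + 1 (carry) = 15 - 12 = 3
Final time: 3:40

Final answer: 3:40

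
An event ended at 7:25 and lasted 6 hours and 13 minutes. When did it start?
Starting time: 7:25 = 445 total minutes past 12:00
Subtracting: 6 hours and 13 minutes = 373 minutes
445 - 373 = 72 minutes
= 1 hour and 12 minutes past 12:00 = 1:12

Final answer: 1:12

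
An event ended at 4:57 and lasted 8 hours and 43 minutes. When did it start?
Starting time: 4:57 = 297 total minutes past 12:00
Subtracting: 8 hours and 43 minutes = 523 minutes
297 - 523 = -226 (negative, add 12 hours = 720) = 494 minutes
= 8 hours and 14 minutes past 12:00 = 8:14

Final answer: 8:14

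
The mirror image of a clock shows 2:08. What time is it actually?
Reflection across the vertical (12-6) axis maps a hand at angle A degrees to (360 - A) degrees, which sends a reading of T minutes past 12:00 to (720 - T) minutes past 12:00.
Mirror reads 2:08 = 128 minutes past 12:00.
Actual time: (720 - 128) mod 720 = 592 minutes = 9:52.

Final answer: 9:52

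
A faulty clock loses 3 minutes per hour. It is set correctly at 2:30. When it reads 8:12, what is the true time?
For every 60 true minutes, the faulty clock advances 57 minutes, so 1 faulty-clock minute corresponds to 60/57 true minutes.
From 2:30 to 8:12 on the faulty dial is 342 minutes.
True elapsed: 342 x 60/57 = 360 minutes = 6 hours.
True time: 2:30 + 6 hours = 8:30.

Final answer: 8:30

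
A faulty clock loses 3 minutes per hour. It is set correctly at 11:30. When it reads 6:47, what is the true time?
For every 60 true minutes, the faulty clock advances 57 minutes, so 1 faulty-clock minute corresponds to 60/57 true minutes.
From 11:30 to 6:47 on the faulty dial is 437 minutes.
True elapsed: 437 x 60/57 = 460 minutes = 7 hours and 40 minutes.
True time: 11:30 + 7 hours and 40 minutes = 7:10.

Final answer: 7:10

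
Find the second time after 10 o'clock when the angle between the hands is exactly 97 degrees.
At t minutes past 10:00, the hour hand is at 30 x 10 + 0.5t degrees and the minute hand is at 6t degrees.
The smaller angle between them is 97 degrees when |30H - 5.5t| = 97 or |30H - 5.5t| = 263.
With H = 10, solve 30 x 10 - 5.5t = +/- target for each target:
  t = (30 x 10 - 97) / 5.5 = 36.91
  t = (30 x 10 + 97) / 5.5 = 72.18 (outside (0, 60))
  t = (30 x 10 - 263) / 5.5 = 6.73
  t = (30 x 10 + 263) / 5.5 = 102.36 (outside (0, 60))
Valid solutions in (0, 60): {6.73, 36.91} minutes.
The second occurrence is t = 36.91 minutes.
The hands form a 97-degree angle at 36.91 minutes past 10:00.

Final answer: 36.91 minutes past 10:00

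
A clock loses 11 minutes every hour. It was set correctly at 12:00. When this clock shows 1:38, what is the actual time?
For every 60 true minutes, the faulty clock advances 49 minutes, so 1 faulty-clock minute corresponds to 60/49 true minutes.
From 12:00 to 1:38 on the faulty dial is 98 minutes.
True elapsed: 98 x 60/49 = 120 minutes = 2 hours.
True time: 12:00 + 2 hours = 2:00.

Final answer: 2:00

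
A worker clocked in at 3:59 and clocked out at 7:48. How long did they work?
From 3:59 to 7:48:
(7 x 60 + 48) - (3 x 60 + 59) = 468 - 239 = 229 minutes
= 3 hours and 49 minutes

Final answer: 3 hours and 49 minutes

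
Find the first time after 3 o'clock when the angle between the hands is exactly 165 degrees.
At t minutes past 3:00, the hour hand is at 30 x 3 + 0.5t degrees and the minute hand is at 6t degrees.
The smaller angle between them is 165 degrees when |30H - 5.5t| = 165 or |30H - 5.5t| = 195.
With H = 3, solve 30 x 3 - 5.5t = +/- target for each target:
  t = (30 x 3 - 165) / 5.5 = -13.64 (outside (0, 60))
  t = (30 x 3 + 165) / 5.5 = 46.36
  t = (30 x 3 - 195) / 5.5 = -19.09 (outside (0, 60))
  t = (30 x 3 + 195) / 5.5 = 51.82
Valid solutions in (0, 60): {46.36, 51.82} minutes.
The first occurrence is t = 46.36 minutes.
The hands form a 165-degree angle at 46.36 minutes past 3:00.

Final answer: 46.36 minutes past 3:00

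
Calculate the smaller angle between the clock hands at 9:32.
Hour hand position: 9 x 30 + 32 x 0.5 = 286 degrees
Minute hand position: 32 x 6 = 192 degrees
Difference: |286 - 192| = 94 degrees
The angle between the hands is 94 degrees

Final answer: 94 degrees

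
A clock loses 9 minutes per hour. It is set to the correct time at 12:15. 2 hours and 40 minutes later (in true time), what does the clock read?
For every 60 true minutes, the faulty clock advances 60 - 9 = 51 minutes.
True elapsed: 2 hours and 40 minutes = 160 minutes.
Faulty clock advances: 160 x 51/60 = 136 minutes (drift: 24 minutes behind).
Shown time: 12:15 + 136 minutes = 2:31.

Final answer: 2:31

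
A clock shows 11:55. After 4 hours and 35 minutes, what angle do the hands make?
First find the time 4 hours and 35 minutes after 11:55.
Total minutes: 11 x 60 + 55 + 4 x 60 + 35 = 990.
990 mod 720 = 270 minutes = 4:30.
Now compute the angle at 4:30:
Hour hand: 4 x 30 + 30 x 0.5 = 135 degrees
Minute hand: 30 x 6 = 180 degrees
Difference: |135 - 180| = 45 degrees
The angle is 45 degrees

Final answer: 45 degrees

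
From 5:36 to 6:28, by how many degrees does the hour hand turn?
The hour hand moves 0.5 degrees per minute.
Time elapsed: 6:28 - 5:36 = 52 minutes
Angular displacement: 52 x 0.5 = 26 degrees

Final answer: 26 degrees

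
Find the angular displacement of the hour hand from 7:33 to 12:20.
The hour hand moves 0.5 degrees per minute.
Time elapsed: 12:20 - 7:33 = 287 minutes
Angular displacement: 287 x 0.5 = 143.5 degrees

Final answer: 143.5 degrees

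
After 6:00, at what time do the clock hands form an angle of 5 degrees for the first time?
At t minutes past 6:00, the hour hand is at 30 x 6 + 0.5t degrees and the minute hand is at 6t degrees.
The smaller angle between them is 5 degrees when |30H - 5.5t| = 5 or |30H - 5.5t| = 355.
With H = 6, solve 30 x 6 - 5.5t = +/- target for each target:
  t = (30 x 6 - 5) / 5.5 = 31.82
  t = (30 x 6 + 5) / 5.5 = 33.64
  t = (30 x 6 - 355) / 5.5 = -31.82 (outside (0, 60))
  t = (30 x 6 + 355) / 5.5 = 97.27 (outside (0, 60))
Valid solutions in (0, 60): {31.82, 33.64} minutes.
The first occurrence is t = 31.82 minutes.
The hands form a 5-degree angle at 31.82 minutes past 6:00.

Final answer: 31.82 minutes past 6:00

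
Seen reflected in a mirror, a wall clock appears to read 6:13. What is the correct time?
Reflection across the vertical (12-6) axis maps a hand at angle A degrees to (360 - A) degrees, which sends a reading of T minutes past 12:00 to (720 - T) minutes past 12:00.
Mirror reads 6:13 = 373 minutes past 12:00.
Actual time: (720 - 373) mod 720 = 347 minutes = 5:47.

Final answer: 5:47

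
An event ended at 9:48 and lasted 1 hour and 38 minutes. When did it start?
Starting time: 9:48 = 588 total minutes past 12:00
Subtracting: 1 hour and 38 minutes = 98 minutes
588 - 98 = 490 minutes
= 8 hours and 10 minutes past 12:00 = 8:10

Final answer: 8:10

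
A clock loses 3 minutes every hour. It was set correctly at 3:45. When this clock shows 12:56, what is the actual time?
For every 60 true minutes, the faulty clock advances 57 minutes, so 1 faulty-clock minute corresponds to 60/57 true minutes.
From 3:45 to 12:56 on the faulty dial is 551 minutes.
True elapsed: 551 x 60/57 = 580 minutes = 9 hours and 40 minutes.
True time: 3:45 + 9 hours and 40 minutes = 1:25.

Final answer: 1:25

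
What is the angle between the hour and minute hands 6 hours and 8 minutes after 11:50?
First find the time 6 hours and 8 minutes after 11:50.
Total minutes: 11 x 60 + 50 + 6 x 60 + 8 = 1078.
1078 mod 720 = 358 minutes = 5:58.
Now compute the angle at 5:58:
Hour hand: 5 x 30 + 58 x 0.5 = 179 degrees
Minute hand: 58 x 6 = 348 degrees
Difference: |179 - 348| = 169 degrees
The angle is 169 degrees

Final answer: 169 degrees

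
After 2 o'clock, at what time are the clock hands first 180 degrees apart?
For hands to be 180 degrees apart: |30H - 5.5t| = 180
With H = 2: t = (30 x 2 + 180)/5.5 = 43.64 or t = (30 x 2 - 180)/5.5 = -21.82
First valid solution (0 < t < 60): t = 43.64 minutes
The hands are opposite at 43.64 minutes past 2:00.

Final answer: 43.64 minutes past 2:00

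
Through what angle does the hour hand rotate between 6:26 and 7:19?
The hour hand moves 0.5 degrees per minute.
Time elapsed: 7:19 - 6:26 = 53 minutes
Angular displacement: 53 x 0.5 = 26.5 degrees

Final answer: 26.5 degrees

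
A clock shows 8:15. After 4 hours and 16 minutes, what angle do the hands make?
First find the time 4 hours and 16 minutes after 8:15.
Total minutes: 8 x 60 + 15 + 4 x 60 + 16 = 751.
751 mod 720 = 31 minutes = 12:31.
Now compute the angle at 12:31:
Hour hand: 0 x 30 + 31 x 0.5 = 15.5 degrees
Minute hand: 31 x 6 = 186 degrees
Difference: |15.5 - 186| = 170.5 degrees
The angle is 170.5 degrees

Final answer: 170.5 degrees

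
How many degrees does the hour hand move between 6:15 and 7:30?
The hour hand moves 0.5 degrees per minute.
Time elapsed: 7:30 - 6:15 = 75 minutes
Angular displacement: 75 x 0.5 = 37.5 degrees

Final answer: 37.5 degrees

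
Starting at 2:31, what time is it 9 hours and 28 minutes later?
Starting time: 2:31
Adding 28 minutes to 31 minutes: 31 + 28 = 59 minutes
Adding 9 hours: 2 + 9 = 11
Final time: 11:59

Final answer: 11:59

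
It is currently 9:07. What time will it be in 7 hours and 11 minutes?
Starting time: 9:07
Adding 11 minutes to 7 minutes: 7 + 11 = 18 minutes
Adding 7 hours: 9 + 7 = 16 - 12 = 4
Final time: 4:18

Final answer: 4:18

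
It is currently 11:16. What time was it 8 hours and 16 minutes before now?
Starting time: 11:16 = 676 total minutes past 12:00
Subtracting: 8 hours and 16 minutes = 496 minutes
676 - 496 = 180 minutes
= 3 hours past 12:00 = 3:00

Final answer: 3:00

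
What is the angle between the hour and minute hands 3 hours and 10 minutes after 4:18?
First find the time 3 hours and 10 minutes after 4:18.
Total minutes: 4 x 60 + 18 + 3 x 60 + 10 = 448.
448 mod 720 = 448 minutes = 7:28.
Now compute the angle at 7:28:
Hour hand: 7 x 30 + 28 x 0.5 = 224 degrees
Minute hand: 28 x 6 = 168 degrees
Difference: |224 - 168| = 56 degrees
The angle is 56 degrees

Final answer: 56 degrees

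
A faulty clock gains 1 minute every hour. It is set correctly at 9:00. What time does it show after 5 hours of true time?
For every 60 true minutes, the faulty clock advances 60 + 1 = 61 minutes.
True elapsed: 5 hours = 300 minutes.
Faulty clock advances: 300 x 61/60 = 305 minutes (drift: 5 minutes ahead).
Shown time: 9:00 + 305 minutes = 2:05.

Final answer: 2:05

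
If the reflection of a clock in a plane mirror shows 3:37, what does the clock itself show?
Reflection across the vertical (12-6) axis maps a hand at angle A degrees to (360 - A) degrees, which sends a reading of T minutes past 12:00 to (720 - T) minutes past 12:00.
Mirror reads 3:37 = 217 minutes past 12:00.
Actual time: (720 - 217) mod 720 = 503 minutes = 8:23.

Final answer: 8:23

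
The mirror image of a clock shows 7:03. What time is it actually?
Reflection across the vertical (12-6) axis maps a hand at angle A degrees to (360 - A) degrees, which sends a reading of T minutes past 12:00 to (720 - T) minutes past 12:00.
Mirror reads 7:03 = 423 minutes past 12:00.
Actual time: (720 - 423) mod 720 = 297 minutes = 4:57.

Final answer: 4:57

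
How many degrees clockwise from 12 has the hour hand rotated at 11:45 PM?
The hour hand moves 30 degrees per hour and 0.5 degrees per minute.
At 11:45: (11) x 30 + 45 x 0.5 = 330 + 22.5 = 352.5 degrees

Final answer: 352.5 degrees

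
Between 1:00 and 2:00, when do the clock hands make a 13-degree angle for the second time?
At t minutes past 1:00, the hour hand is at 30 x 1 + 0.5t degrees and the minute hand is at 6t degrees.
The smaller angle between them is 13 degrees when |30H - 5.5t| = 13 or |30H - 5.5t| = 347.
With H = 1, solve 30 x 1 - 5.5t = +/- target for each target:
  t = (30 x 1 - 13) / 5.5 = 3.09
  t = (30 x 1 + 13) / 5.5 = 7.82
  t = (30 x 1 - 347) / 5.5 = -57.64 (outside (0, 60))
  t = (30 x 1 + 347) / 5.5 = 68.55 (outside (0, 60))
Valid solutions in (0, 60): {3.09, 7.82} minutes.
The second occurrence is t = 7.82 minutes.
The hands form a 13-degree angle at 7.82 minutes past 1:00.

Final answer: 7.82 minutes past 1:00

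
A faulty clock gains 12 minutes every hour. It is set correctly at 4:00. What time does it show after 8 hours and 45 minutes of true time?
For every 60 true minutes, the faulty clock advances 60 + 12 = 72 minutes.
True elapsed: 8 hours and 45 minutes = 525 minutes.
Faulty clock advances: 525 x 72/60 = 630 minutes (drift: 105 minutes ahead).
Shown time: 4:00 + 630 minutes = 2:30.

Final answer: 2:30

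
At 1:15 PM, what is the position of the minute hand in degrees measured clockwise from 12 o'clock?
The minute hand moves 6 degrees per minute.
At 1:15: 15 x 6 = 90 degrees

Final answer: 90 degrees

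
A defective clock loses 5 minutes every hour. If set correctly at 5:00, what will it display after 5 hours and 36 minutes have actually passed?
For every 60 true minutes, the faulty clock advances 60 - 5 = 55 minutes.
True elapsed: 5 hours and 36 minutes = 336 minutes.
Faulty clock advances: 336 x 55/60 = 308 minutes (drift: 28 minutes behind).
Shown time: 5:00 + 308 minutes = 10:08.

Final answer: 10:08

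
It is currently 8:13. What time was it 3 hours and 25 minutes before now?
Starting time: 8:13 = 493 total minutes past 12:00
Subtracting: 3 hours and 25 minutes = 205 minutes
493 - 205 = 288 minutes
= 4 hours and 48 minutes past 12:00 = 4:48

Final answer: 4:48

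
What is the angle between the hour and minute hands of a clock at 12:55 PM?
Hour hand position: 0 x 30 + 55 x 0.5 = 27.5 degrees
Minute hand position: 55 x 6 = 330 degrees
Difference: |27.5 - 330| = 302.5 degrees
Since 302.5 > 180, the smaller angle is 360 - 302.5 = 57.5 degrees

Final answer: 57.5 degrees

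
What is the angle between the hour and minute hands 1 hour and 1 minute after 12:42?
First find the time 1 hour and 1 minute after 12:42.
Total minutes: 12 x 60 + 42 + 1 x 60 + 1 = 823.
823 mod 720 = 103 minutes = 1:43.
Now compute the angle at 1:43:
Hour hand: 1 x 30 + 43 x 0.5 = 51.5 degrees
Minute hand: 43 x 6 = 258 degrees
Difference: |51.5 - 258| = 206.5 degrees
Smaller angle: 360 - 206.5 = 153.5 degrees

Final answer: 153.5 degrees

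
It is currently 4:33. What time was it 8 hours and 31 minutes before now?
Starting time: 4:33 = 273 total minutes past 12:00
Subtracting: 8 hours and 31 minutes = 511 minutes
273 - 511 = -238 (negative, add 12 hours = 720) = 482 minutes
= 8 hours and 2 minutes past 12:00 = 8:02

Final answer: 8:02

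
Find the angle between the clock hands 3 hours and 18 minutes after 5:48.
First find the time 3 hours and 18 minutes after 5:48.
Total minutes: 5 x 60 + 48 + 3 x 60 + 18 = 546.
546 mod 720 = 546 minutes = 9:06.
Now compute the angle at 9:06:
Hour hand: 9 x 30 + 6 x 0.5 = 273 degrees
Minute hand: 6 x 6 = 36 degrees
Difference: |273 - 36| = 237 degrees
Smaller angle: 360 - 237 = 123 degrees

Final answer: 123 degrees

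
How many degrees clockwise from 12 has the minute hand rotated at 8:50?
The minute hand moves 6 degrees per minute.
At 8:50: 50 x 6 = 300 degrees

Final answer: 300 degrees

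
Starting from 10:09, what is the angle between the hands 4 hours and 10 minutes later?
First find the time 4 hours and 10 minutes after 10:09.
Total minutes: 10 x 60 + 9 + 4 x 60 + 10 = 859.
859 mod 720 = 139 minutes = 2:19.
Now compute the angle at 2:19:
Hour hand: 2 x 30 + 19 x 0.5 = 69.5 degrees
Minute hand: 19 x 6 = 114 degrees
Difference: |69.5 - 114| = 44.5 degrees
The angle is 44.5 degrees

Final answer: 44.5 degrees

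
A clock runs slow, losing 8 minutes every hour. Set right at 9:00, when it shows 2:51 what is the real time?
For every 60 true minutes, the faulty clock advances 52 minutes, so 1 faulty-clock minute corresponds to 60/52 true minutes.
From 9:00 to 2:51 on the faulty dial is 351 minutes.
True elapsed: 351 x 60/52 = 405 minutes = 6 hours and 45 minutes.
True time: 9:00 + 6 hours and 45 minutes = 3:45.

Final answer: 3:45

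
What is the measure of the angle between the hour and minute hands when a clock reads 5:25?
Hour hand position: 5 x 30 + 25 x 0.5 = 162.5 degrees
Minute hand position: 25 x 6 = 150 degrees
Difference: |162.5 - 150| = 12.5 degrees
The angle between the hands is 12.5 degrees

Final answer: 12.5 degrees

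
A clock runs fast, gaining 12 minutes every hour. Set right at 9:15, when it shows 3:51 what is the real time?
For every 60 true minutes, the faulty clock advances 72 minutes, so 1 faulty-clock minute corresponds to 60/72 true minutes.
From 9:15 to 3:51 on the faulty dial is 396 minutes.
True elapsed: 396 x 60/72 = 330 minutes = 5 hours and 30 minutes.
True time: 9:15 + 5 hours and 30 minutes = 2:45.

Final answer: 2:45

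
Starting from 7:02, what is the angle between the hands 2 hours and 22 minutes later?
First find the time 2 hours and 22 minutes after 7:02.
Total minutes: 7 x 60 + 2 + 2 x 60 + 22 = 564.
564 mod 720 = 564 minutes = 9:24.
Now compute the angle at 9:24:
Hour hand: 9 x 30 + 24 x 0.5 = 282 degrees
Minute hand: 24 x 6 = 144 degrees
Difference: |282 - 144| = 138 degrees
The angle is 138 degrees

Final answer: 138 degrees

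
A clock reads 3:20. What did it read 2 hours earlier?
Starting time: 3:20 = 200 total minutes past 12:00
Subtracting: 2 hours = 120 minutes
200 - 120 = 80 minutes
= 1 hour and 20 minutes past 12:00 = 1:20

Final answer: 1:20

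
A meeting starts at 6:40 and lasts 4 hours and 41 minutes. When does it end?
Starting time: 6:40
Adding 41 minutes to 40 minutes: 40 + 41 = 81 minutes = 1 hour and 21 minutes
Adding 4 hours: 6 + 4 + 1 (carry) = 11
Final time: 11:21

Final answer: 11:21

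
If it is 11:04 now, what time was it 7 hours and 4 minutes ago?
Starting time: 11:04 = 664 total minutes past 12:00
Subtracting: 7 hours and 4 minutes = 424 minutes
664 - 424 = 240 minutes
= 4 hours past 12:00 = 4:00

Final answer: 4:00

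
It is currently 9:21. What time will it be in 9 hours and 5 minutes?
Starting time: 9:21
Adding 5 minutes to 21 minutes: 21 + 5 = 26 minutes
Adding 9 hours: 9 + 9 = 18 - 12 = 6
Final time: 6:26

Final answer: 6:26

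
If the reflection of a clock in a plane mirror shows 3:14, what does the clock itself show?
Reflection across the vertical (12-6) axis maps a hand at angle A degrees to (360 - A) degrees, which sends a reading of T minutes past 12:00 to (720 - T) minutes past 12:00.
Mirror reads 3:14 = 194 minutes past 12:00.
Actual time: (720 - 194) mod 720 = 526 minutes = 8:46.

Final answer: 8:46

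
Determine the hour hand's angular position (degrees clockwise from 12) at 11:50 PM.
The hour hand moves 30 degrees per hour and 0.5 degrees per minute.
At 11:50: (11) x 30 + 50 x 0.5 = 330 + 25 = 355 degrees

Final answer: 355 degrees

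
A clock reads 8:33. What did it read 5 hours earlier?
Starting time: 8:33 = 513 total minutes past 12:00
Subtracting: 5 hours = 300 minutes
513 - 300 = 213 minutes
= 3 hours and 33 minutes past 12:00 = 3:33

Final answer: 3:33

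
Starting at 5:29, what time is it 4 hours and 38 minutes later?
Starting time: 5:29
Adding 38 minutes to 29 minutes: 29 + 38 = 67 minutes = 1 hour and 7 minutes
Adding 4 hours: 5 + 4 + 1 (carry) = 10
Final time: 10:07

Final answer: 10:07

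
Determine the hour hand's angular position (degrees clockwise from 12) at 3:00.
The hour hand moves 30 degrees per hour and 0.5 degrees per minute.
At 3:00: (3) x 30 + 0 x 0.5 = 90 + 0 = 90 degrees

Final answer: 90 degrees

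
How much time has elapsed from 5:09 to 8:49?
From 5:09 to 8:49:
(8 x 60 + 49) - (5 x 60 + 9) = 529 - 309 = 220 minutes
= 3 hours and 40 minutes

Final answer: 3 hours and 40 minutes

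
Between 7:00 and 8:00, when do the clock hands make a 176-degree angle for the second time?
At t minutes past 7:00, the hour hand is at 30 x 7 + 0.5t degrees and the minute hand is at 6t degrees.
The smaller angle between them is 176 degrees when |30H - 5.5t| = 176 or |30H - 5.5t| = 184.
With H = 7, solve 30 x 7 - 5.5t = +/- target for each target:
  t = (30 x 7 - 176) / 5.5 = 6.18
  t = (30 x 7 + 176) / 5.5 = 70.18 (outside (0, 60))
  t = (30 x 7 - 184) / 5.5 = 4.73
  t = (30 x 7 + 184) / 5.5 = 71.64 (outside (0, 60))
Valid solutions in (0, 60): {4.73, 6.18} minutes.
The second occurrence is t = 6.18 minutes.
The hands form a 176-degree angle at 6.18 minutes past 7:00.

Final answer: 6.18 minutes past 7:00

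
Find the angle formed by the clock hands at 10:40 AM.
Hour hand position: 10 x 30 + 40 x 0.5 = 320 degrees
Minute hand position: 40 x 6 = 240 degrees
Difference: |320 - 240| = 80 degrees
The angle between the hands is 80 degrees

Final answer: 80 degrees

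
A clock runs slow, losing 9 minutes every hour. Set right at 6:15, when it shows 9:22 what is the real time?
For every 60 true minutes, the faulty clock advances 51 minutes, so 1 faulty-clock minute corresponds to 60/51 true minutes.
From 6:15 to 9:22 on the faulty dial is 187 minutes.
True elapsed: 187 x 60/51 = 220 minutes = 3 hours and 40 minutes.
True time: 6:15 + 3 hours and 40 minutes = 9:55.

Final answer: 9:55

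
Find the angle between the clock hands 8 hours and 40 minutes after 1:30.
First find the time 8 hours and 40 minutes after 1:30.
Total minutes: 1 x 60 + 30 + 8 x 60 + 40 = 610.
610 mod 720 = 610 minutes = 10:10.
Now compute the angle at 10:10:
Hour hand: 10 x 30 + 10 x 0.5 = 305 degrees
Minute hand: 10 x 6 = 60 degrees
Difference: |305 - 60| = 245 degrees
Smaller angle: 360 - 245 = 115 degrees

Final answer: 115 degrees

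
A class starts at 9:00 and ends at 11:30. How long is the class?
From 9:00 to 11:30:
(11 x 60 + 30) - (9 x 60 + 0) = 690 - 540 = 150 minutes
= 2 hours and 30 minutes

Final answer: 2 hours and 30 minutes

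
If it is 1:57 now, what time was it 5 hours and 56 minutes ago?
Starting time: 1:57 = 117 total minutes past 12:00
Subtracting: 5 hours and 56 minutes = 356 minutes
117 - 356 = -239 (negative, add 12 hours = 720) = 481 minutes
= 8 hours and 1 minute past 12:00 = 8:01

Final answer: 8:01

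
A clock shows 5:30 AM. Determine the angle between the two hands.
Hour hand position: 5 x 30 + 30 x 0.5 = 165 degrees
Minute hand position: 30 x 6 = 180 degrees
Difference: |165 - 180| = 15 degrees
The angle between the hands is 15 degrees

Final answer: 15 degrees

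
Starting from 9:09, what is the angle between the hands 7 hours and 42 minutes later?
First find the time 7 hours and 42 minutes after 9:09.
Total minutes: 9 x 60 + 9 + 7 x 60 + 42 = 1011.
1011 mod 720 = 291 minutes = 4:51.
Now compute the angle at 4:51:
Hour hand: 4 x 30 + 51 x 0.5 = 145.5 degrees
Minute hand: 51 x 6 = 306 degrees
Difference: |145.5 - 306| = 160.5 degrees
The angle is 160.5 degrees

Final answer: 160.5 degrees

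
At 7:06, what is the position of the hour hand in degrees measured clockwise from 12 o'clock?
The hour hand moves 30 degrees per hour and 0.5 degrees per minute.
At 7:06: (7) x 30 + 6 x 0.5 = 210 + 3 = 213 degrees

Final answer: 213 degrees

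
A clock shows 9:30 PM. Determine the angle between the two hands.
Hour hand position: 9 x 30 + 30 x 0.5 = 285 degrees
Minute hand position: 30 x 6 = 180 degrees
Difference: |285 - 180| = 105 degrees
The angle between the hands is 105 degrees

Final answer: 105 degrees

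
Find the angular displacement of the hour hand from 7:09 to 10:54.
The hour hand moves 0.5 degrees per minute.
Time elapsed: 10:54 - 7:09 = 225 minutes
Angular displacement: 225 x 0.5 = 112.5 degrees

Final answer: 112.5 degrees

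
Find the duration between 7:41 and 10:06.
From 7:41 to 10:06:
(10 x 60 + 6) - (7 x 60 + 41) = 606 - 461 = 145 minutes
= 2 hours and 25 minutes

Final answer: 2 hours and 25 minutes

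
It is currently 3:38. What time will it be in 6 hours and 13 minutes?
Starting time: 3:38
Adding 13 minutes to 38 minutes: 38 + 13 = 51 minutes
Adding 6 hours: 3 + 6 = 9
Final time: 9:51

Final answer: 9:51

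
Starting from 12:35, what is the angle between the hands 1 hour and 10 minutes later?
First find the time 1 hour and 10 minutes after 12:35.
Total minutes: 12 x 60 + 35 + 1 x 60 + 10 = 825.
825 mod 720 = 105 minutes = 1:45.
Now compute the angle at 1:45:
Hour hand: 1 x 30 + 45 x 0.5 = 52.5 degrees
Minute hand: 45 x 6 = 270 degrees
Difference: |52.5 - 270| = 217.5 degrees
Smaller angle: 360 - 217.5 = 142.5 degrees

Final answer: 142.5 degrees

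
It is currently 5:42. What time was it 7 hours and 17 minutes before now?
Starting time: 5:42 = 342 total minutes past 12:00
Subtracting: 7 hours and 17 minutes = 437 minutes
342 - 437 = -95 (negative, add 12 hours = 720) = 625 minutes
= 10 hours and 25 minutes past 12:00 = 10:25

Final answer: 10:25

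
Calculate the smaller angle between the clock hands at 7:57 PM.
Hour hand position: 7 x 30 + 57 x 0.5 = 238.5 degrees
Minute hand position: 57 x 6 = 342 degrees
Difference: |238.5 - 342| = 103.5 degrees
The angle between the hands is 103.5 degrees

Final answer: 103.5 degrees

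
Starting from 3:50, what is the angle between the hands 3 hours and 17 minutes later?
First find the time 3 hours and 17 minutes after 3:50.
Total minutes: 3 x 60 + 50 + 3 x 60 + 17 = 427.
427 mod 720 = 427 minutes = 7:07.
Now compute the angle at 7:07:
Hour hand: 7 x 30 + 7 x 0.5 = 213.5 degrees
Minute hand: 7 x 6 = 42 degrees
Difference: |213.5 - 42| = 171.5 degrees
The angle is 171.5 degrees

Final answer: 171.5 degrees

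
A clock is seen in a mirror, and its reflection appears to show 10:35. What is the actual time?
Reflection across the vertical (12-6) axis maps a hand at angle A degrees to (360 - A) degrees, which sends a reading of T minutes past 12:00 to (720 - T) minutes past 12:00.
Mirror reads 10:35 = 635 minutes past 12:00.
Actual time: (720 - 635) mod 720 = 85 minutes = 1:25.

Final answer: 1:25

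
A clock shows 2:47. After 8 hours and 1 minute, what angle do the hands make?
First find the time 8 hours and 1 minute after 2:47.
Total minutes: 2 x 60 + 47 + 8 x 60 + 1 = 648.
648 mod 720 = 648 minutes = 10:48.
Now compute the angle at 10:48:
Hour hand: 10 x 30 + 48 x 0.5 = 324 degrees
Minute hand: 48 x 6 = 288 degrees
Difference: |324 - 288| = 36 degrees
The angle is 36 degrees

Final answer: 36 degrees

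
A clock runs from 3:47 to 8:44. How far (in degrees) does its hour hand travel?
The hour hand moves 0.5 degrees per minute.
Time elapsed: 8:44 - 3:47 = 297 minutes
Angular displacement: 297 x 0.5 = 148.5 degrees

Final answer: 148.5 degrees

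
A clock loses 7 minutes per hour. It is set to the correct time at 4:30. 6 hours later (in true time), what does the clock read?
For every 60 true minutes, the faulty clock advances 60 - 7 = 53 minutes.
True elapsed: 6 hours = 360 minutes.
Faulty clock advances: 360 x 53/60 = 318 minutes (drift: 42 minutes behind).
Shown time: 4:30 + 318 minutes = 9:48.

Final answer: 9:48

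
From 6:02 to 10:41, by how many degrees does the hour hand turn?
The hour hand moves 0.5 degrees per minute.
Time elapsed: 10:41 - 6:02 = 279 minutes
Angular displacement: 279 x 0.5 = 139.5 degrees

Final answer: 139.5 degrees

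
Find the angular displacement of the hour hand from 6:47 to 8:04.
The hour hand moves 0.5 degrees per minute.
Time elapsed: 8:04 - 6:47 = 77 minutes
Angular displacement: 77 x 0.5 = 38.5 degrees

Final answer: 38.5 degrees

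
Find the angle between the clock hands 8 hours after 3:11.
First find the time 8 hours after 3:11.
Total minutes: 3 x 60 + 11 + 8 x 60 + 0 = 671.
671 mod 720 = 671 minutes = 11:11.
Now compute the angle at 11:11:
Hour hand: 11 x 30 + 11 x 0.5 = 335.5 degrees
Minute hand: 11 x 6 = 66 degrees
Difference: |335.5 - 66| = 269.5 degrees
Smaller angle: 360 - 269.5 = 90.5 degrees

Final answer: 90.5 degrees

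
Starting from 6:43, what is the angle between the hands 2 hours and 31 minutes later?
First find the time 2 hours and 31 minutes after 6:43.
Total minutes: 6 x 60 + 43 + 2 x 60 + 31 = 554.
554 mod 720 = 554 minutes = 9:14.
Now compute the angle at 9:14:
Hour hand: 9 x 30 + 14 x 0.5 = 277 degrees
Minute hand: 14 x 6 = 84 degrees
Difference: |277 - 84| = 193 degrees
Smaller angle: 360 - 193 = 167 degrees

Final answer: 167 degrees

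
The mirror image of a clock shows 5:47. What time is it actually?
Reflection across the vertical (12-6) axis maps a hand at angle A degrees to (360 - A) degrees, which sends a reading of T minutes past 12:00 to (720 - T) minutes past 12:00.
Mirror reads 5:47 = 347 minutes past 12:00.
Actual time: (720 - 347) mod 720 = 373 minutes = 6:13.

Final answer: 6:13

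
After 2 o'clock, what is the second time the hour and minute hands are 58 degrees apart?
At t minutes past 2:00, the hour hand is at 30 x 2 + 0.5t degrees and the minute hand is at 6t degrees.
The smaller angle between them is 58 degrees when |30H - 5.5t| = 58 or |30H - 5.5t| = 302.
With H = 2, solve 30 x 2 - 5.5t = +/- target for each target:
  t = (30 x 2 - 58) / 5.5 = 0.36
  t = (30 x 2 + 58) / 5.5 = 21.45
  t = (30 x 2 - 302) / 5.5 = -44 (outside (0, 60))
  t = (30 x 2 + 302) / 5.5 = 65.82 (outside (0, 60))
Valid solutions in (0, 60): {0.36, 21.45} minutes.
The second occurrence is t = 21.45 minutes.
The hands form a 58-degree angle at 21.45 minutes past 2:00.

Final answer: 21.45 minutes past 2:00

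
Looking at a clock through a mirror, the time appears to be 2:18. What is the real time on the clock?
Reflection across the vertical (12-6) axis maps a hand at angle A degrees to (360 - A) degrees, which sends a reading of T minutes past 12:00 to (720 - T) minutes past 12:00.
Mirror reads 2:18 = 138 minutes past 12:00.
Actual time: (720 - 138) mod 720 = 582 minutes = 9:42.

Final answer: 9:42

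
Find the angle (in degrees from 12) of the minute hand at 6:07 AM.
The minute hand moves 6 degrees per minute.
At 6:07: 7 x 6 = 42 degrees

Final answer: 42 degrees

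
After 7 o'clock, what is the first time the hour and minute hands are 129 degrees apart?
At t minutes past 7:00, the hour hand is at 30 x 7 + 0.5t degrees and the minute hand is at 6t degrees.
The smaller angle between them is 129 degrees when |30H - 5.5t| = 129 or |30H - 5.5t| = 231.
With H = 7, solve 30 x 7 - 5.5t = +/- target for each target:
  t = (30 x 7 - 129) / 5.5 = 14.73
  t = (30 x 7 + 129) / 5.5 = 61.64 (outside (0, 60))
  t = (30 x 7 - 231) / 5.5 = -3.82 (outside (0, 60))
  t = (30 x 7 + 231) / 5.5 = 80.18 (outside (0, 60))
Valid solutions in (0, 60): {14.73} minutes.
The first occurrence is t = 14.73 minutes.
The hands form a 129-degree angle at 14.73 minutes past 7:00.

Final answer: 14.73 minutes past 7:00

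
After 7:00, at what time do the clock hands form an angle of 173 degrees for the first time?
At t minutes past 7:00, the hour hand is at 30 x 7 + 0.5t degrees and the minute hand is at 6t degrees.
The smaller angle between them is 173 degrees when |30H - 5.5t| = 173 or |30H - 5.5t| = 187.
With H = 7, solve 30 x 7 - 5.5t = +/- target for each target:
  t = (30 x 7 - 173) / 5.5 = 6.73
  t = (30 x 7 + 173) / 5.5 = 69.64 (outside (0, 60))
  t = (30 x 7 - 187) / 5.5 = 4.18
  t = (30 x 7 + 187) / 5.5 = 72.18 (outside (0, 60))
Valid solutions in (0, 60): {4.18, 6.73} minutes.
The first occurrence is t = 4.18 minutes.
The hands form a 173-degree angle at 4.18 minutes past 7:00.

Final answer: 4.18 minutes past 7:00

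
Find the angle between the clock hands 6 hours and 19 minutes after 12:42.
First find the time 6 hours and 19 minutes after 12:42.
Total minutes: 12 x 60 + 42 + 6 x 60 + 19 = 1141.
1141 mod 720 = 421 minutes = 7:01.
Now compute the angle at 7:01:
Hour hand: 7 x 30 + 1 x 0.5 = 210.5 degrees
Minute hand: 1 x 6 = 6 degrees
Difference: |210.5 - 6| = 204.5 degrees
Smaller angle: 360 - 204.5 = 155.5 degrees

Final answer: 155.5 degrees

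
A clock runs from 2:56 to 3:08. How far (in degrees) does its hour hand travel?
The hour hand moves 0.5 degrees per minute.
Time elapsed: 3:08 - 2:56 = 12 minutes
Angular displacement: 12 x 0.5 = 6 degrees

Final answer: 6 degrees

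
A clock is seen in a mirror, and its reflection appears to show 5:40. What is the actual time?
Reflection across the vertical (12-6) axis maps a hand at angle A degrees to (360 - A) degrees, which sends a reading of T minutes past 12:00 to (720 - T) minutes past 12:00.
Mirror reads 5:40 = 340 minutes past 12:00.
Actual time: (720 - 340) mod 720 = 380 minutes = 6:20.

Final answer: 6:20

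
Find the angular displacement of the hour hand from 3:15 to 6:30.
The hour hand moves 0.5 degrees per minute.
Time elapsed: 6:30 - 3:15 = 195 minutes
Angular displacement: 195 x 0.5 = 97.5 degrees

Final answer: 97.5 degrees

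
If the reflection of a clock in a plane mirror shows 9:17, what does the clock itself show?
Reflection across the vertical (12-6) axis maps a hand at angle A degrees to (360 - A) degrees, which sends a reading of T minutes past 12:00 to (720 - T) minutes past 12:00.
Mirror reads 9:17 = 557 minutes past 12:00.
Actual time: (720 - 557) mod 720 = 163 minutes = 2:43.

Final answer: 2:43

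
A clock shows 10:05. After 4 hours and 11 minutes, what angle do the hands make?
First find the time 4 hours and 11 minutes after 10:05.
Total minutes: 10 x 60 + 5 + 4 x 60 + 11 = 856.
856 mod 720 = 136 minutes = 2:16.
Now compute the angle at 2:16:
Hour hand: 2 x 30 + 16 x 0.5 = 68 degrees
Minute hand: 16 x 6 = 96 degrees
Difference: |68 - 96| = 28 degrees
The angle is 28 degrees

Final answer: 28 degrees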